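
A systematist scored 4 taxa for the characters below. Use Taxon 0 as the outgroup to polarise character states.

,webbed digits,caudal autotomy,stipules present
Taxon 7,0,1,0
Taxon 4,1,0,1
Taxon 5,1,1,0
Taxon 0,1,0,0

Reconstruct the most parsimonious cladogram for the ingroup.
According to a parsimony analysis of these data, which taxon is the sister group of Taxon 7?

Character polarity is set by the outgroup: the derived state is whichever differs from the outgroup's state, so for webbed digits the derived state is '0', and for the remaining characters it is '1'.
webbed digits: derived state '0' in Taxon 7 only — an autapomorphy, so it tells us nothing about relationships among taxa.
Only Taxon 5 and Taxon 7 show the derived state '1' for caudal autotomy, supporting them as a clade.
stipules present (derived state '1') is unique to Taxon 4 (autapomorphy; uninformative for grouping).
Most parsimonious ingroup topology: ((Taxon 7,Taxon 5),Taxon 4).
Taxon 7 and Taxon 5 form a cherry on this tree, so they are sister taxa.

Taxon 5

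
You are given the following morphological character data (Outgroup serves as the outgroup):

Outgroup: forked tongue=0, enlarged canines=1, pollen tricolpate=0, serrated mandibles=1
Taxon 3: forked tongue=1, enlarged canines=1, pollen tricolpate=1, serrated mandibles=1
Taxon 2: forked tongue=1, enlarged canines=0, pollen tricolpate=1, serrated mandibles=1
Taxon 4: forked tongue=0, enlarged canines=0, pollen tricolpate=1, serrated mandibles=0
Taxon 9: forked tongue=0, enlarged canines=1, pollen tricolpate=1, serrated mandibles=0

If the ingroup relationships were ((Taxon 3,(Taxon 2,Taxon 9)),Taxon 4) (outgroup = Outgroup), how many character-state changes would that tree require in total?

7

Map each character onto ((Taxon 3,(Taxon 2,Taxon 9)),Taxon 4) (rooted by Outgroup) and count the minimum state changes it requires (Fitch parsimony):
forked tongue: 2; enlarged canines: 2; pollen tricolpate: 1; serrated mandibles: 2.
Total tree length = 7.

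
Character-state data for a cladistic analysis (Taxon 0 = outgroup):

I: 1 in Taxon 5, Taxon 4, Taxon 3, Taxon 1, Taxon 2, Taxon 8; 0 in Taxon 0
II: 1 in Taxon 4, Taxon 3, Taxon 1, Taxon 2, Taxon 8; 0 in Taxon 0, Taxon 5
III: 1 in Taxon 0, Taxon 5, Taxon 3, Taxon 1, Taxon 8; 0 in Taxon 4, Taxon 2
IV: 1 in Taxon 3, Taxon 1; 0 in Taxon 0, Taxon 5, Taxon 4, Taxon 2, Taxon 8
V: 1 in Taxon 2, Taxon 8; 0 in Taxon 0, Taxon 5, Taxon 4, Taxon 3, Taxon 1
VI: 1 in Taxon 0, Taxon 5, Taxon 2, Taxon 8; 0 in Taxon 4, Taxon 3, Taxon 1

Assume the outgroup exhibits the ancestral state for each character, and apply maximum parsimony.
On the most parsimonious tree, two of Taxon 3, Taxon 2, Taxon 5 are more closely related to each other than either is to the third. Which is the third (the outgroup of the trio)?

Character polarity is set by the outgroup: the derived state is whichever differs from the outgroup's state, so for III, VI the derived state is '0', and for the remaining characters it is '1'.
All ingroup taxa share the derived state '1' for I; it defines the ingroup but does not resolve relationships within it.
II (derived state '1') is shared by Taxon 1, Taxon 2, Taxon 3, Taxon 4, and Taxon 8 — a synapomorphy uniting that clade.
III (state '0') occurs in Taxon 2 and Taxon 4 but conflicts with the nesting implied by the other characters — most parsimoniously interpreted as homoplasy.
IV: derived state '1' in Taxon 1 and Taxon 3 only — synapomorphy for {Taxon 1, Taxon 3}.
V: derived state '1' in Taxon 2 and Taxon 8 only — synapomorphy for {Taxon 2, Taxon 8}.
Only Taxon 1, Taxon 3, and Taxon 4 show the derived state '0' for VI, supporting them as a clade.
Most parsimonious ingroup topology: ((((Taxon 3,Taxon 1),Taxon 4),(Taxon 8,Taxon 2)),Taxon 5).
Taxon 2 and Taxon 3 share a more recent common ancestor with each other than either does with Taxon 5, so Taxon 5 is the least closely related of the three.

Taxon 5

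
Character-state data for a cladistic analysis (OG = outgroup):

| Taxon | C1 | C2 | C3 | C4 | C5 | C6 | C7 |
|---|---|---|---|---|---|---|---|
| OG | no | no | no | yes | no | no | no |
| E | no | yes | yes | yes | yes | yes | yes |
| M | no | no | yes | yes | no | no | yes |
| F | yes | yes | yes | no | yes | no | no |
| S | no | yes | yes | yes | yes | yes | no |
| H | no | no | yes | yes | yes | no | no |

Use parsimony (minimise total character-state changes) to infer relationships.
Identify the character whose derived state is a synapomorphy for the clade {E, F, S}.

Character polarity is set by the outgroup: the derived state is whichever differs from the outgroup's state, so for C4 the derived state is 'no', and for the remaining characters it is 'yes'.
C1: derived state 'yes' in F only — an autapomorphy, so it tells us nothing about relationships among taxa.
Only E, F, and S show the derived state 'yes' for C2, supporting them as a clade.
All ingroup taxa share the derived state 'yes' for C3; it defines the ingroup but does not resolve relationships within it.
C4: derived state 'no' in F only — an autapomorphy, so it tells us nothing about relationships among taxa.
C5: derived state 'yes' in E, F, H, and S only — synapomorphy for {E, F, H, S}.
C6: derived state 'yes' in E and S only — synapomorphy for {E, S}.
C7 (state 'yes') occurs in E and M but conflicts with the nesting implied by the other characters — most parsimoniously interpreted as homoplasy.
Most parsimonious ingroup topology: ((((E,S),F),H),M).
The clade {E, F, S} is supported by C2: its derived state 'yes' occurs in exactly those taxa and in no other taxon (including the outgroup).

C2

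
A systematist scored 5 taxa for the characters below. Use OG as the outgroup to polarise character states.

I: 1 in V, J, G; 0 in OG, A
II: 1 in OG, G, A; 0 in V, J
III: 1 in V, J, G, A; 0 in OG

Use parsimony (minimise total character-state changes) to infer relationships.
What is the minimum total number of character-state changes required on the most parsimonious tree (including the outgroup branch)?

3

Character polarity is set by the outgroup: the derived state is whichever differs from the outgroup's state, so for II the derived state is '0', and for the remaining characters it is '1'.
Only G, J, and V show the derived state '1' for I, supporting them as a clade.
II (derived state '0') is shared by J and V — a synapomorphy uniting that clade.
III (derived state '1') is shared by all ingroup taxa — unites the whole ingroup.
Most parsimonious ingroup topology: (A,((V,J),G)).
Changes per character on this tree: I: 1; II: 1; III: 1.
Total = 3.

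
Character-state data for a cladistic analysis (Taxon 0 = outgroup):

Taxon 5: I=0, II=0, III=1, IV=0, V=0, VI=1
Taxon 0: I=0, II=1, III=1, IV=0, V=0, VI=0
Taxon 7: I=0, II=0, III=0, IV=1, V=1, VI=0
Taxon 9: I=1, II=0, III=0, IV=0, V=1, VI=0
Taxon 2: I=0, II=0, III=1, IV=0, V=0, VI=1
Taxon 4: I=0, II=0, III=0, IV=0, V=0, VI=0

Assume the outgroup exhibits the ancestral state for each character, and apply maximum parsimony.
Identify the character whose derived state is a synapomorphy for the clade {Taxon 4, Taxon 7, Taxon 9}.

III

Character polarity is set by the outgroup: the derived state is whichever differs from the outgroup's state, so for II, III the derived state is '0', and for the remaining characters it is '1'.
I: derived state '1' in Taxon 9 only — an autapomorphy, so it tells us nothing about relationships among taxa.
All ingroup taxa share the derived state '0' for II; it defines the ingroup but does not resolve relationships within it.
Only Taxon 4, Taxon 7, and Taxon 9 show the derived state '0' for III, supporting them as a clade.
IV (derived state '1') is unique to Taxon 7 (autapomorphy; uninformative for grouping).
V: derived state '1' in Taxon 7 and Taxon 9 only — synapomorphy for {Taxon 7, Taxon 9}.
VI: derived state '1' in Taxon 2 and Taxon 5 only — synapomorphy for {Taxon 2, Taxon 5}.
Most parsimonious ingroup topology: (((Taxon 7,Taxon 9),Taxon 4),(Taxon 2,Taxon 5)).
The clade {Taxon 4, Taxon 7, Taxon 9} is supported by III: its derived state '0' occurs in exactly those taxa and in no other taxon (including the outgroup).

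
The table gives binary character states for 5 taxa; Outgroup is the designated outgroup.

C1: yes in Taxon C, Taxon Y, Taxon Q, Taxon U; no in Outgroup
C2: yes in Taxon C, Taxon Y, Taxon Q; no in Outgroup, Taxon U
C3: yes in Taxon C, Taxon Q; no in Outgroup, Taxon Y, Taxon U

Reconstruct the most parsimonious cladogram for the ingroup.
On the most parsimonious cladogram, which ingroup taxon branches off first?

Taxon U

The outgroup has state 'no' for every character, so 'yes' is the derived state throughout.
All ingroup taxa share the derived state 'yes' for C1; it defines the ingroup but does not resolve relationships within it.
C2 (derived state 'yes') is shared by Taxon C, Taxon Q, and Taxon Y — a synapomorphy uniting that clade.
C3: derived state 'yes' in Taxon C and Taxon Q only — synapomorphy for {Taxon C, Taxon Q}.
Most parsimonious ingroup topology: (((Taxon C,Taxon Q),Taxon Y),Taxon U).
Taxon U is sister to the clade containing all other ingroup taxa, so it is the earliest-diverging (most basal) ingroup lineage.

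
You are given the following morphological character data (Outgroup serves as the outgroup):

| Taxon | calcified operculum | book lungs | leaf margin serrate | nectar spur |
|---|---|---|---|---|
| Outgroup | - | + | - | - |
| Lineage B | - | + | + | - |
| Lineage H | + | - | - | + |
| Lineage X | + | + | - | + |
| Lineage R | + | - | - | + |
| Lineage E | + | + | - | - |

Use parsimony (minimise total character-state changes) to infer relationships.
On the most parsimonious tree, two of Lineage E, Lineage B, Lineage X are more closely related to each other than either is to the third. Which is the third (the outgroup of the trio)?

Lineage B

Character polarity is set by the outgroup: the derived state is whichever differs from the outgroup's state, so for book lungs the derived state is '-', and for the remaining characters it is '+'.
Only Lineage E, Lineage H, Lineage R, and Lineage X show the derived state '+' for calcified operculum, supporting them as a clade.
book lungs (derived state '-') is shared by Lineage H and Lineage R — a synapomorphy uniting that clade.
leaf margin serrate: derived state '+' in Lineage B only — an autapomorphy, so it tells us nothing about relationships among taxa.
nectar spur: derived state '+' in Lineage H, Lineage R, and Lineage X only — synapomorphy for {Lineage H, Lineage R, Lineage X}.
Most parsimonious ingroup topology: (Lineage B,(((Lineage H,Lineage R),Lineage X),Lineage E)).
Lineage E and Lineage X share a more recent common ancestor with each other than either does with Lineage B, so Lineage B is the least closely related of the three.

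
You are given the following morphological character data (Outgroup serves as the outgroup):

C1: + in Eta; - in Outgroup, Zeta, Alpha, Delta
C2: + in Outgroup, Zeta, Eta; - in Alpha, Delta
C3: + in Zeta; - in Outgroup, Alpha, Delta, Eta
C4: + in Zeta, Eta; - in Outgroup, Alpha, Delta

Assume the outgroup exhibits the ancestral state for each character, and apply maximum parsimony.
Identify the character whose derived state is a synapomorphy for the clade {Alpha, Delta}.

C2

Character polarity is set by the outgroup: the derived state is whichever differs from the outgroup's state, so for C2 the derived state is '-', and for the remaining characters it is '+'.
C1 (derived state '+') is unique to Eta (autapomorphy; uninformative for grouping).
C2: derived state '-' in Alpha and Delta only — synapomorphy for {Alpha, Delta}.
C3: derived state '+' in Zeta only — an autapomorphy, so it tells us nothing about relationships among taxa.
C4: derived state '+' in Eta and Zeta only — synapomorphy for {Eta, Zeta}.
Most parsimonious ingroup topology: ((Zeta,Eta),(Alpha,Delta)).
The clade {Alpha, Delta} is supported by C2: its derived state '-' occurs in exactly those taxa and in no other taxon (including the outgroup).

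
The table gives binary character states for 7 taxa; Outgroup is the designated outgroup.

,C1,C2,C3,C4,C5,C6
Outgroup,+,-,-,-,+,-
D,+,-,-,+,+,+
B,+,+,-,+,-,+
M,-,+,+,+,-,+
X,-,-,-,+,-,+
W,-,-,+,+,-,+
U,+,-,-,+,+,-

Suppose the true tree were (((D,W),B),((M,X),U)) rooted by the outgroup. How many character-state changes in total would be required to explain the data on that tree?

12

Map each character onto (((D,W),B),((M,X),U)) (rooted by Outgroup) and count the minimum state changes it requires (Fitch parsimony):
C1: 2; C2: 2; C3: 2; C4: 1; C5: 3; C6: 2.
Total tree length = 12.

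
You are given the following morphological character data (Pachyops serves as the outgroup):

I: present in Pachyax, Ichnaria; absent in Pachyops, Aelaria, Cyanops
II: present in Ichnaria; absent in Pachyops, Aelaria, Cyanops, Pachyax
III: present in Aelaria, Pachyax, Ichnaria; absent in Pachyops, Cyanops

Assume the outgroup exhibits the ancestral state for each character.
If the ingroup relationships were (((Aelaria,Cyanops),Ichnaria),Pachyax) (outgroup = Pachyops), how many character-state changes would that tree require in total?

5

Map each character onto (((Aelaria,Cyanops),Ichnaria),Pachyax) (rooted by Pachyops) and count the minimum state changes it requires (Fitch parsimony):
I: 2; II: 1; III: 2.
Total tree length = 5.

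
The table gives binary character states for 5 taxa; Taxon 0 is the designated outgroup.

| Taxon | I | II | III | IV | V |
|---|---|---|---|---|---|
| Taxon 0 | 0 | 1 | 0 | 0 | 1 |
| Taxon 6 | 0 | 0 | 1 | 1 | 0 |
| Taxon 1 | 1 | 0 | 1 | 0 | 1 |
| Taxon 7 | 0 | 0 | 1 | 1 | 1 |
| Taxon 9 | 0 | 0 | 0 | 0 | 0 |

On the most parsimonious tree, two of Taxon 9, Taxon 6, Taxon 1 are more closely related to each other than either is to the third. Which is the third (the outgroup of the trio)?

Character polarity is set by the outgroup: the derived state is whichever differs from the outgroup's state, so for II, V the derived state is '0', and for the remaining characters it is '1'.
I: derived state '1' in Taxon 1 only — an autapomorphy, so it tells us nothing about relationships among taxa.
All ingroup taxa share the derived state '0' for II; it defines the ingroup but does not resolve relationships within it.
III: derived state '1' in Taxon 1, Taxon 6, and Taxon 7 only — synapomorphy for {Taxon 1, Taxon 6, Taxon 7}.
IV: derived state '1' in Taxon 6 and Taxon 7 only — synapomorphy for {Taxon 6, Taxon 7}.
V groups Taxon 6 and Taxon 9, which is incompatible with the clades supported by the remaining characters; treating it as convergent (homoplasy) costs fewer steps than any alternative tree.
Most parsimonious ingroup topology: (((Taxon 6,Taxon 7),Taxon 1),Taxon 9).
Taxon 1 and Taxon 6 share a more recent common ancestor with each other than either does with Taxon 9, so Taxon 9 is the least closely related of the three.

Taxon 9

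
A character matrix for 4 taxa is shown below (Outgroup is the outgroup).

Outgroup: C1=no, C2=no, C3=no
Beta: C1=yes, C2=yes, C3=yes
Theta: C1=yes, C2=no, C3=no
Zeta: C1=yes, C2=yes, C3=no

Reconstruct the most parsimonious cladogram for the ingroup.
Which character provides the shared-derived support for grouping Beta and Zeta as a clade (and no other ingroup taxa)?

The outgroup has state 'no' for every character, so 'yes' is the derived state throughout.
C1 (derived state 'yes') is shared by all ingroup taxa — unites the whole ingroup.
C2 (derived state 'yes') is shared by Beta and Zeta — a synapomorphy uniting that clade.
C3 (derived state 'yes') is unique to Beta (autapomorphy; uninformative for grouping).
Most parsimonious ingroup topology: ((Beta,Zeta),Theta).
The clade {Beta, Zeta} is supported by C2: its derived state 'yes' occurs in exactly those taxa and in no other taxon (including the outgroup).

C2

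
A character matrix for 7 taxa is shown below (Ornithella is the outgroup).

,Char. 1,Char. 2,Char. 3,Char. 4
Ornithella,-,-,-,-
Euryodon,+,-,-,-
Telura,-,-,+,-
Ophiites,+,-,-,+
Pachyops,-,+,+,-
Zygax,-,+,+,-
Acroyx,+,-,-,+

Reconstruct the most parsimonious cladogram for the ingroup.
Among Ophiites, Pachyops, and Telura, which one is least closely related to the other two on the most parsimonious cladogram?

Ophiites

The outgroup has state '-' for every character, so '+' is the derived state throughout.
Only Acroyx, Euryodon, and Ophiites show the derived state '+' for Char. 1, supporting them as a clade.
Char. 2 (derived state '+') is shared by Pachyops and Zygax — a synapomorphy uniting that clade.
Only Pachyops, Telura, and Zygax show the derived state '+' for Char. 3, supporting them as a clade.
Char. 4: derived state '+' in Acroyx and Ophiites only — synapomorphy for {Acroyx, Ophiites}.
Most parsimonious ingroup topology: ((Euryodon,(Ophiites,Acroyx)),(Telura,(Pachyops,Zygax))).
Pachyops and Telura share a more recent common ancestor with each other than either does with Ophiites, so Ophiites is the least closely related of the three.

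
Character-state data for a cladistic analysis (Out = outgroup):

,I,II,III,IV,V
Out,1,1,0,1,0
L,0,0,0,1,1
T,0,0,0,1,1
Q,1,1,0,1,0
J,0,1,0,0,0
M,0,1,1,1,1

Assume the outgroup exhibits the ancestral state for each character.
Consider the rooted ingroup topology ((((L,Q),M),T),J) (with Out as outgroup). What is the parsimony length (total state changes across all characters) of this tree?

Map each character onto ((((L,Q),M),T),J) (rooted by Out) and count the minimum state changes it requires (Fitch parsimony):
I: 2; II: 2; III: 1; IV: 1; V: 2.
Total tree length = 8.

8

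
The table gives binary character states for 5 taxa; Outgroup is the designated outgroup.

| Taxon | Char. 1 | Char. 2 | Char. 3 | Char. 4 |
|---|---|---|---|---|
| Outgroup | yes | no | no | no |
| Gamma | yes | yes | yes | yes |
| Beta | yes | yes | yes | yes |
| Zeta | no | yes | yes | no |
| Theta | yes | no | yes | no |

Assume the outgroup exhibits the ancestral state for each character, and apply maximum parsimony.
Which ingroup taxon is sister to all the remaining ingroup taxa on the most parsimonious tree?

Character polarity is set by the outgroup: the derived state is whichever differs from the outgroup's state, so for Char. 1 the derived state is 'no', and for the remaining characters it is 'yes'.
Char. 1: derived state 'no' in Zeta only — an autapomorphy, so it tells us nothing about relationships among taxa.
Char. 2: derived state 'yes' in Beta, Gamma, and Zeta only — synapomorphy for {Beta, Gamma, Zeta}.
All ingroup taxa share the derived state 'yes' for Char. 3; it defines the ingroup but does not resolve relationships within it.
Char. 4 (derived state 'yes') is shared by Beta and Gamma — a synapomorphy uniting that clade.
Most parsimonious ingroup topology: (((Gamma,Beta),Zeta),Theta).
Theta is sister to the clade containing all other ingroup taxa, so it is the earliest-diverging (most basal) ingroup lineage.

Theta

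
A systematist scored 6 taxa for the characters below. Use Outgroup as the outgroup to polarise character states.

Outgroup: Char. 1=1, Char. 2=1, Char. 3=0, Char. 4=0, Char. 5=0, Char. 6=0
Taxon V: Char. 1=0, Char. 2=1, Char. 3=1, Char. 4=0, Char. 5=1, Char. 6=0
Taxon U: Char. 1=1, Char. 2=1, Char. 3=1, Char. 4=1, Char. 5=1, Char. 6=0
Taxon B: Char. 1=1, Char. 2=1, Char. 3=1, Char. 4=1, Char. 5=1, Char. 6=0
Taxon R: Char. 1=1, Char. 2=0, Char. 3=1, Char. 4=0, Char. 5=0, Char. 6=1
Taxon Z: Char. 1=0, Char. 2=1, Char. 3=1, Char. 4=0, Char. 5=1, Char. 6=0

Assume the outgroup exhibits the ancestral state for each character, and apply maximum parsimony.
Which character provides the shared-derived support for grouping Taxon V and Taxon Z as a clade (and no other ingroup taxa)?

Character polarity is set by the outgroup: the derived state is whichever differs from the outgroup's state, so for Char. 1, Char. 2 the derived state is '0', and for the remaining characters it is '1'.
Char. 1 (derived state '0') is shared by Taxon V and Taxon Z — a synapomorphy uniting that clade.
Char. 2 (derived state '0') is unique to Taxon R (autapomorphy; uninformative for grouping).
Char. 3 (derived state '1') is shared by all ingroup taxa — unites the whole ingroup.
Char. 4: derived state '1' in Taxon B and Taxon U only — synapomorphy for {Taxon B, Taxon U}.
Char. 5: derived state '1' in Taxon B, Taxon U, Taxon V, and Taxon Z only — synapomorphy for {Taxon B, Taxon U, Taxon V, Taxon Z}.
Char. 6 (derived state '1') is unique to Taxon R (autapomorphy; uninformative for grouping).
Most parsimonious ingroup topology: (((Taxon V,Taxon Z),(Taxon U,Taxon B)),Taxon R).
The clade {Taxon V, Taxon Z} is supported by Char. 1: its derived state '0' occurs in exactly those taxa and in no other taxon (including the outgroup).

Char. 1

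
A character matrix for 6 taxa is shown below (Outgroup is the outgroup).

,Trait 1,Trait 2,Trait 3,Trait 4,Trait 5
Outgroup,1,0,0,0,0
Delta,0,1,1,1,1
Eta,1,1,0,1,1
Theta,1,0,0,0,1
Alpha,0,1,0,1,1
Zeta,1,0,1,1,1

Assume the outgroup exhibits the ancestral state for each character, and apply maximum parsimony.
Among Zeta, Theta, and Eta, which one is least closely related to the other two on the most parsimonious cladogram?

Theta

Character polarity is set by the outgroup: the derived state is whichever differs from the outgroup's state, so for Trait 1 the derived state is '0', and for the remaining characters it is '1'.
Only Alpha and Delta show the derived state '0' for Trait 1, supporting them as a clade.
Only Alpha, Delta, and Eta show the derived state '1' for Trait 2, supporting them as a clade.
Trait 3 groups Delta and Zeta, which is incompatible with the clades supported by the remaining characters; treating it as convergent (homoplasy) costs fewer steps than any alternative tree.
Trait 4: derived state '1' in Alpha, Delta, Eta, and Zeta only — synapomorphy for {Alpha, Delta, Eta, Zeta}.
All ingroup taxa share the derived state '1' for Trait 5; it defines the ingroup but does not resolve relationships within it.
Most parsimonious ingroup topology: ((((Delta,Alpha),Eta),Zeta),Theta).
Eta and Zeta share a more recent common ancestor with each other than either does with Theta, so Theta is the least closely related of the three.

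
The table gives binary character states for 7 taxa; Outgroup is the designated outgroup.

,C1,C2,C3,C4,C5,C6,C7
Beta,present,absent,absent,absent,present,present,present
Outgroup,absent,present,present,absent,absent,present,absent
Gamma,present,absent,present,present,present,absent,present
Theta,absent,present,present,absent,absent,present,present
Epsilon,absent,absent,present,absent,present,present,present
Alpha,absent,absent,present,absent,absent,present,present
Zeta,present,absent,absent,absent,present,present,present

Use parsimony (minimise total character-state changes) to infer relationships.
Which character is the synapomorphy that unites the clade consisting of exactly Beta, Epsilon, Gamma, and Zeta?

Character polarity is set by the outgroup: the derived state is whichever differs from the outgroup's state, so for C2, C3, C6 the derived state is 'absent', and for the remaining characters it is 'present'.
C1: derived state 'present' in Beta, Gamma, and Zeta only — synapomorphy for {Beta, Gamma, Zeta}.
C2 (derived state 'absent') is shared by Alpha, Beta, Epsilon, Gamma, and Zeta — a synapomorphy uniting that clade.
Only Beta and Zeta show the derived state 'absent' for C3, supporting them as a clade.
C4: derived state 'present' in Gamma only — an autapomorphy, so it tells us nothing about relationships among taxa.
C5: derived state 'present' in Beta, Epsilon, Gamma, and Zeta only — synapomorphy for {Beta, Epsilon, Gamma, Zeta}.
C6: derived state 'absent' in Gamma only — an autapomorphy, so it tells us nothing about relationships among taxa.
All ingroup taxa share the derived state 'present' for C7; it defines the ingroup but does not resolve relationships within it.
Most parsimonious ingroup topology: (((((Beta,Zeta),Gamma),Epsilon),Alpha),Theta).
The clade {Beta, Epsilon, Gamma, Zeta} is supported by C5: its derived state 'present' occurs in exactly those taxa and in no other taxon (including the outgroup).

C5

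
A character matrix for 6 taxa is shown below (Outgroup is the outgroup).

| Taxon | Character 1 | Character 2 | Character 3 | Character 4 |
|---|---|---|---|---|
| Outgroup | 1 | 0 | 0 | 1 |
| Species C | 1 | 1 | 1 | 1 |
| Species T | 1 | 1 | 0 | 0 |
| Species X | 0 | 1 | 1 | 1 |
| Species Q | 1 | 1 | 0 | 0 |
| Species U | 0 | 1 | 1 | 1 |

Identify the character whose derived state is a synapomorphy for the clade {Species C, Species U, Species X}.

Character polarity is set by the outgroup: the derived state is whichever differs from the outgroup's state, so for Character 1, Character 4 the derived state is '0', and for the remaining characters it is '1'.
Only Species U and Species X show the derived state '0' for Character 1, supporting them as a clade.
All ingroup taxa share the derived state '1' for Character 2; it defines the ingroup but does not resolve relationships within it.
Character 3: derived state '1' in Species C, Species U, and Species X only — synapomorphy for {Species C, Species U, Species X}.
Character 4: derived state '0' in Species Q and Species T only — synapomorphy for {Species Q, Species T}.
Most parsimonious ingroup topology: ((Species C,(Species X,Species U)),(Species T,Species Q)).
The clade {Species C, Species U, Species X} is supported by Character 3: its derived state '1' occurs in exactly those taxa and in no other taxon (including the outgroup).

Character 3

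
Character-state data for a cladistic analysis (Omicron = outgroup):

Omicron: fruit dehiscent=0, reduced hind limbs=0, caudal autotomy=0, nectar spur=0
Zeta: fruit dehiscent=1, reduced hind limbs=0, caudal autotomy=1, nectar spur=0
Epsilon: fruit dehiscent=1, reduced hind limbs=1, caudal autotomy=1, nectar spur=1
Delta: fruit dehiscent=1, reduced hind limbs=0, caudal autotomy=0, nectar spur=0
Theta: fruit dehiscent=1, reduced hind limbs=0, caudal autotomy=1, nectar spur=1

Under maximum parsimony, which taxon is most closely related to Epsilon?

Theta

The outgroup has state '0' for every character, so '1' is the derived state throughout.
fruit dehiscent (derived state '1') is shared by all ingroup taxa — unites the whole ingroup.
reduced hind limbs (derived state '1') is unique to Epsilon (autapomorphy; uninformative for grouping).
caudal autotomy: derived state '1' in Epsilon, Theta, and Zeta only — synapomorphy for {Epsilon, Theta, Zeta}.
Only Epsilon and Theta show the derived state '1' for nectar spur, supporting them as a clade.
Most parsimonious ingroup topology: ((Zeta,(Epsilon,Theta)),Delta).
Epsilon and Theta form a cherry on this tree, so they are sister taxa.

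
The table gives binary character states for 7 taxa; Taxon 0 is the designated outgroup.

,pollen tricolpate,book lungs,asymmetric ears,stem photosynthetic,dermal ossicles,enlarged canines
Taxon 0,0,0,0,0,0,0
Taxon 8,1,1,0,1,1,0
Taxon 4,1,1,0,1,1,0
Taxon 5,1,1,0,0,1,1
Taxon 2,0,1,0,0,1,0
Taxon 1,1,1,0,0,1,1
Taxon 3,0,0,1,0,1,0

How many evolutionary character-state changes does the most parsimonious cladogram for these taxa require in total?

The outgroup has state '0' for every character, so '1' is the derived state throughout.
pollen tricolpate (derived state '1') is shared by Taxon 1, Taxon 4, Taxon 5, and Taxon 8 — a synapomorphy uniting that clade.
Only Taxon 1, Taxon 2, Taxon 4, Taxon 5, and Taxon 8 show the derived state '1' for book lungs, supporting them as a clade.
asymmetric ears (derived state '1') is unique to Taxon 3 (autapomorphy; uninformative for grouping).
stem photosynthetic (derived state '1') is shared by Taxon 4 and Taxon 8 — a synapomorphy uniting that clade.
dermal ossicles (derived state '1') is shared by all ingroup taxa — unites the whole ingroup.
enlarged canines (derived state '1') is shared by Taxon 1 and Taxon 5 — a synapomorphy uniting that clade.
Most parsimonious ingroup topology: ((((Taxon 8,Taxon 4),(Taxon 5,Taxon 1)),Taxon 2),Taxon 3).
Changes per character on this tree: pollen tricolpate: 1; book lungs: 1; asymmetric ears: 1; stem photosynthetic: 1; dermal ossicles: 1; enlarged canines: 1.
Total = 6.

6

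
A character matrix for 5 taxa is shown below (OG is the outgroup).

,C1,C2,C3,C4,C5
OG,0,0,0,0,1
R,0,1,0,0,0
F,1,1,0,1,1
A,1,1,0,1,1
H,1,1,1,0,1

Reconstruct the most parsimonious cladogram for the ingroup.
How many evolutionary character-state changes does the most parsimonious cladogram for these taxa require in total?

5

Character polarity is set by the outgroup: the derived state is whichever differs from the outgroup's state, so for C5 the derived state is '0', and for the remaining characters it is '1'.
C1 (derived state '1') is shared by A, F, and H — a synapomorphy uniting that clade.
All ingroup taxa share the derived state '1' for C2; it defines the ingroup but does not resolve relationships within it.
C3: derived state '1' in H only — an autapomorphy, so it tells us nothing about relationships among taxa.
C4 (derived state '1') is shared by A and F — a synapomorphy uniting that clade.
C5 (derived state '0') is unique to R (autapomorphy; uninformative for grouping).
Most parsimonious ingroup topology: (R,((F,A),H)).
Changes per character on this tree: C1: 1; C2: 1; C3: 1; C4: 1; C5: 1.
Total = 5.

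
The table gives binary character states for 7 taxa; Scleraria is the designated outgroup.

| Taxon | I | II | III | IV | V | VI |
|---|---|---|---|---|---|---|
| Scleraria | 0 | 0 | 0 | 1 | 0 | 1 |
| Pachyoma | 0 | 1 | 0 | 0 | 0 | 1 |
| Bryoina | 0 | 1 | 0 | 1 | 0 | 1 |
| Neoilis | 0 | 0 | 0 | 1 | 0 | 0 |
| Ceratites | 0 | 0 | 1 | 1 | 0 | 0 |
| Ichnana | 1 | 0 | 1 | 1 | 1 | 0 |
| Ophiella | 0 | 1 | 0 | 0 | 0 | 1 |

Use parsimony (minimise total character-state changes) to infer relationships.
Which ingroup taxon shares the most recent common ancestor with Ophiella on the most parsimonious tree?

Pachyoma

Character polarity is set by the outgroup: the derived state is whichever differs from the outgroup's state, so for IV, VI the derived state is '0', and for the remaining characters it is '1'.
I (derived state '1') is unique to Ichnana (autapomorphy; uninformative for grouping).
II (derived state '1') is shared by Bryoina, Ophiella, and Pachyoma — a synapomorphy uniting that clade.
Only Ceratites and Ichnana show the derived state '1' for III, supporting them as a clade.
IV: derived state '0' in Ophiella and Pachyoma only — synapomorphy for {Ophiella, Pachyoma}.
V: derived state '1' in Ichnana only — an autapomorphy, so it tells us nothing about relationships among taxa.
VI: derived state '0' in Ceratites, Ichnana, and Neoilis only — synapomorphy for {Ceratites, Ichnana, Neoilis}.
Most parsimonious ingroup topology: (((Pachyoma,Ophiella),Bryoina),(Neoilis,(Ceratites,Ichnana))).
Ophiella and Pachyoma form a cherry on this tree, so they are sister taxa.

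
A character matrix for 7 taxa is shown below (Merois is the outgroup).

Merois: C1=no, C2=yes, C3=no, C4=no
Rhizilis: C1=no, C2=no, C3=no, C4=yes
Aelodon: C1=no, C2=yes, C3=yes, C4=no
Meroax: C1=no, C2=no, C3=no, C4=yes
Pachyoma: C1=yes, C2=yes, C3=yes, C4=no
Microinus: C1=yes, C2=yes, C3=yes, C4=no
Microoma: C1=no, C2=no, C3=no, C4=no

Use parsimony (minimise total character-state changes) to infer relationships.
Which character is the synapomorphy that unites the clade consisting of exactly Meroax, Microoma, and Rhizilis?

C2

Character polarity is set by the outgroup: the derived state is whichever differs from the outgroup's state, so for C2 the derived state is 'no', and for the remaining characters it is 'yes'.
C1 (derived state 'yes') is shared by Microinus and Pachyoma — a synapomorphy uniting that clade.
C2: derived state 'no' in Meroax, Microoma, and Rhizilis only — synapomorphy for {Meroax, Microoma, Rhizilis}.
C3 (derived state 'yes') is shared by Aelodon, Microinus, and Pachyoma — a synapomorphy uniting that clade.
C4 (derived state 'yes') is shared by Meroax and Rhizilis — a synapomorphy uniting that clade.
Most parsimonious ingroup topology: (((Rhizilis,Meroax),Microoma),(Aelodon,(Pachyoma,Microinus))).
The clade {Meroax, Microoma, Rhizilis} is supported by C2: its derived state 'no' occurs in exactly those taxa and in no other taxon (including the outgroup).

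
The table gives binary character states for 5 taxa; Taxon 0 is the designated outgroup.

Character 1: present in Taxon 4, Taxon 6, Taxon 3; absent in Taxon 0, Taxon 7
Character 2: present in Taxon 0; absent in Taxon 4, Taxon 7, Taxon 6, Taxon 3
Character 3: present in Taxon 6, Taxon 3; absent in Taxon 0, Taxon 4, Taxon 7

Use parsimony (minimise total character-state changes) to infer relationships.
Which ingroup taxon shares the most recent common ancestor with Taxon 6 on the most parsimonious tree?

Taxon 3

Character polarity is set by the outgroup: the derived state is whichever differs from the outgroup's state, so for Character 2 the derived state is 'absent', and for the remaining characters it is 'present'.
Character 1 (derived state 'present') is shared by Taxon 3, Taxon 4, and Taxon 6 — a synapomorphy uniting that clade.
Character 2 (derived state 'absent') is shared by all ingroup taxa — unites the whole ingroup.
Character 3: derived state 'present' in Taxon 3 and Taxon 6 only — synapomorphy for {Taxon 3, Taxon 6}.
Most parsimonious ingroup topology: ((Taxon 4,(Taxon 6,Taxon 3)),Taxon 7).
Taxon 6 and Taxon 3 form a cherry on this tree, so they are sister taxa.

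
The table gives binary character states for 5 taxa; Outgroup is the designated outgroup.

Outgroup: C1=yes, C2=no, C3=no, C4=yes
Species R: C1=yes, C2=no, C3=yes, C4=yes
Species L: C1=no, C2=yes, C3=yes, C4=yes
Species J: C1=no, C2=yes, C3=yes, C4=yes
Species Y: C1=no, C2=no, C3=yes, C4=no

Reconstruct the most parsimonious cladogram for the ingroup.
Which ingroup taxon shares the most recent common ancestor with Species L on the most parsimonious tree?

Species J

Character polarity is set by the outgroup: the derived state is whichever differs from the outgroup's state, so for C1, C4 the derived state is 'no', and for the remaining characters it is 'yes'.
Only Species J, Species L, and Species Y show the derived state 'no' for C1, supporting them as a clade.
C2 (derived state 'yes') is shared by Species J and Species L — a synapomorphy uniting that clade.
C3 (derived state 'yes') is shared by all ingroup taxa — unites the whole ingroup.
C4 (derived state 'no') is unique to Species Y (autapomorphy; uninformative for grouping).
Most parsimonious ingroup topology: (Species R,((Species L,Species J),Species Y)).
Species L and Species J form a cherry on this tree, so they are sister taxa.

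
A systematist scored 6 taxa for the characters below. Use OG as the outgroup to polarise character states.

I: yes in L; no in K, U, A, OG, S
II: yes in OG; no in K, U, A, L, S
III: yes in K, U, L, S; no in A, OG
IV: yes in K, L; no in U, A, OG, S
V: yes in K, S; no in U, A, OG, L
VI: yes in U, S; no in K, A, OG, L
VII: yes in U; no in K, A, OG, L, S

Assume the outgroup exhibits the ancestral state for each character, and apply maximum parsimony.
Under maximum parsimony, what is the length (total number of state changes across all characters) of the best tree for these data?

8

Character polarity is set by the outgroup: the derived state is whichever differs from the outgroup's state, so for II the derived state is 'no', and for the remaining characters it is 'yes'.
I: derived state 'yes' in L only — an autapomorphy, so it tells us nothing about relationships among taxa.
All ingroup taxa share the derived state 'no' for II; it defines the ingroup but does not resolve relationships within it.
Only K, L, S, and U show the derived state 'yes' for III, supporting them as a clade.
Only K and L show the derived state 'yes' for IV, supporting them as a clade.
V groups K and S, which is incompatible with the clades supported by the remaining characters; treating it as convergent (homoplasy) costs fewer steps than any alternative tree.
VI (derived state 'yes') is shared by S and U — a synapomorphy uniting that clade.
VII (derived state 'yes') is unique to U (autapomorphy; uninformative for grouping).
Most parsimonious ingroup topology: (A,((K,L),(U,S))).
Changes per character on this tree: I: 1; II: 1; III: 1; IV: 1; V: 2; VI: 1; VII: 1.
Total = 8.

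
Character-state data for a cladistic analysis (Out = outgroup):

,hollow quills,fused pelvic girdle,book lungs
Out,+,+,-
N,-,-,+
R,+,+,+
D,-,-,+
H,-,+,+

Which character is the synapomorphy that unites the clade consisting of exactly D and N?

Character polarity is set by the outgroup: the derived state is whichever differs from the outgroup's state, so for hollow quills, fused pelvic girdle the derived state is '-', and for the remaining characters it is '+'.
Only D, H, and N show the derived state '-' for hollow quills, supporting them as a clade.
fused pelvic girdle (derived state '-') is shared by D and N — a synapomorphy uniting that clade.
All ingroup taxa share the derived state '+' for book lungs; it defines the ingroup but does not resolve relationships within it.
Most parsimonious ingroup topology: (((N,D),H),R).
The clade {D, N} is supported by fused pelvic girdle: its derived state '-' occurs in exactly those taxa and in no other taxon (including the outgroup).

fused pelvic girdle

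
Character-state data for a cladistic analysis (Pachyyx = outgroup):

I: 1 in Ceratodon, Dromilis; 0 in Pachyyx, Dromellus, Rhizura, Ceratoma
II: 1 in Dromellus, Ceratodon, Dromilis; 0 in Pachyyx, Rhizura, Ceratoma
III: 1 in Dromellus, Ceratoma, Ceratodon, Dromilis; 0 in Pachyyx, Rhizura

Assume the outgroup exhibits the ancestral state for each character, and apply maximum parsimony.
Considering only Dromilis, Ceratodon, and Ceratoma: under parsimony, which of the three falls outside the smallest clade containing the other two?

Ceratoma

The outgroup has state '0' for every character, so '1' is the derived state throughout.
I: derived state '1' in Ceratodon and Dromilis only — synapomorphy for {Ceratodon, Dromilis}.
Only Ceratodon, Dromellus, and Dromilis show the derived state '1' for II, supporting them as a clade.
III (derived state '1') is shared by Ceratodon, Ceratoma, Dromellus, and Dromilis — a synapomorphy uniting that clade.
Most parsimonious ingroup topology: (((Dromellus,(Ceratodon,Dromilis)),Ceratoma),Rhizura).
Ceratodon and Dromilis share a more recent common ancestor with each other than either does with Ceratoma, so Ceratoma is the least closely related of the three.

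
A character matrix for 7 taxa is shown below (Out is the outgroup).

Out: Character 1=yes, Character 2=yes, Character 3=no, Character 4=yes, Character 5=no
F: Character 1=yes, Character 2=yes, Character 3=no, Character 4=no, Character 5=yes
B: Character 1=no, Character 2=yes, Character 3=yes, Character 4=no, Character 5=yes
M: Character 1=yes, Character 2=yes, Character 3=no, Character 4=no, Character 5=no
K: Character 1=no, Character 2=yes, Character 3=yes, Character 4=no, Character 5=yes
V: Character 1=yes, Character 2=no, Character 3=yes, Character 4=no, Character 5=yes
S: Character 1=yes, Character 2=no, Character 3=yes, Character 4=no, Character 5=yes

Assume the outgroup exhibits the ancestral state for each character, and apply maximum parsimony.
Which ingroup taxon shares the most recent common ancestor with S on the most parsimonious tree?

V

Character polarity is set by the outgroup: the derived state is whichever differs from the outgroup's state, so for Character 1, Character 2, Character 4 the derived state is 'no', and for the remaining characters it is 'yes'.
Only B and K show the derived state 'no' for Character 1, supporting them as a clade.
Character 2: derived state 'no' in S and V only — synapomorphy for {S, V}.
Character 3: derived state 'yes' in B, K, S, and V only — synapomorphy for {B, K, S, V}.
All ingroup taxa share the derived state 'no' for Character 4; it defines the ingroup but does not resolve relationships within it.
Character 5 (derived state 'yes') is shared by B, F, K, S, and V — a synapomorphy uniting that clade.
Most parsimonious ingroup topology: ((F,((B,K),(V,S))),M).
S and V form a cherry on this tree, so they are sister taxa.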